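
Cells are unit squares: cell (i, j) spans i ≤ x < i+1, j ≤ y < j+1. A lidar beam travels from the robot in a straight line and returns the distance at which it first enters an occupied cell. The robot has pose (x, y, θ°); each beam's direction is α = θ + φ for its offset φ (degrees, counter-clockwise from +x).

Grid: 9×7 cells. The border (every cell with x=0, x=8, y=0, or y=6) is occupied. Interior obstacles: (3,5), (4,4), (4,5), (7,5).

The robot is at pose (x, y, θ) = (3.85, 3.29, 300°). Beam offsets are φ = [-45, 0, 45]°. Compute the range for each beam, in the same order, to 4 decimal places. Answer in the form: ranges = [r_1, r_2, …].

ranges = [2.3708, 2.6443, 4.2964]

beam 1: φ=-45°, α=255°
  d=(-0.2588,-0.9659)  start (3,3)  tX=3.2841 tY=0.3002  stride 1/|dx|=3.8637 1/|dy|=1.0353
    cross y-line → (3,2), t=0.3002
    cross y-line → (3,1), t=1.3355
    cross y-line → (3,0), t=2.3708 (wall)
  → r_1 = 2.3708
beam 2: φ=0°, α=300°
  d=(0.5000,-0.8660)  start (3,3)  tX=0.3000 tY=0.3349  stride 1/|dx|=2.0000 1/|dy|=1.1547
    cross x-line → (4,3), t=0.3000
    cross y-line → (4,2), t=0.3349
    cross y-line → (4,1), t=1.4896
    cross x-line → (5,1), t=2.3000
    cross y-line → (5,0), t=2.6443 (wall)
  → r_2 = 2.6443
beam 3: φ=45°, α=345°
  d=(0.9659,-0.2588)  start (3,3)  tX=0.1553 tY=1.1205  stride 1/|dx|=1.0353 1/|dy|=3.8637
    cross x-line → (4,3), t=0.1553
    cross y-line → (4,2), t=1.1205
    cross x-line → (5,2), t=1.1906
    cross x-line → (6,2), t=2.2258
    cross x-line → (7,2), t=3.2611
    cross x-line → (8,2), t=4.2964 (wall)
  → r_3 = 4.2964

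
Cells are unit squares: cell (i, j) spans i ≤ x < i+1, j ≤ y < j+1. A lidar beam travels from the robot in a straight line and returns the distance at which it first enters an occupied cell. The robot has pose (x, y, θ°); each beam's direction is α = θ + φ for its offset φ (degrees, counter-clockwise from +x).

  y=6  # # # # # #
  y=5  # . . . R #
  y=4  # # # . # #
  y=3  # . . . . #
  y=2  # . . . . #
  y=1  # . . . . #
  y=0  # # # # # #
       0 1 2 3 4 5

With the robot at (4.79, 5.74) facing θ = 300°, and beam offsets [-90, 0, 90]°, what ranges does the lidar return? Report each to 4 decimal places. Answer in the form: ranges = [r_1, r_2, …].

ranges = [2.0669, 0.4200, 0.2425]

beam 1: φ=-90°, α=210°
  dir = (cos 210°, sin 210°) = (-0.8660, -0.5000); from cell (4,5)
  next x-line at t=0.9122, next y-line at t=1.4800; Δt_x=1.1547, Δt_y=2.0000
    x: enter (3,5) at t=0.9122
    y: enter (3,4) at t=1.4800
    x: enter (2,4) at t=2.0669 ← occupied
  → r_1 = 2.0669
beam 2: φ=0°, α=300°
  dir = (cos 300°, sin 300°) = (0.5000, -0.8660); from cell (4,5)
  next x-line at t=0.4200, next y-line at t=0.8545; Δt_x=2.0000, Δt_y=1.1547
    x: enter (5,5) at t=0.4200 ← occupied
  → r_2 = 0.4200
beam 3: φ=90°, α=30°
  dir = (cos 30°, sin 30°) = (0.8660, 0.5000); from cell (4,5)
  next x-line at t=0.2425, next y-line at t=0.5200; Δt_x=1.1547, Δt_y=2.0000
    x: enter (5,5) at t=0.2425 ← occupied
  → r_3 = 0.2425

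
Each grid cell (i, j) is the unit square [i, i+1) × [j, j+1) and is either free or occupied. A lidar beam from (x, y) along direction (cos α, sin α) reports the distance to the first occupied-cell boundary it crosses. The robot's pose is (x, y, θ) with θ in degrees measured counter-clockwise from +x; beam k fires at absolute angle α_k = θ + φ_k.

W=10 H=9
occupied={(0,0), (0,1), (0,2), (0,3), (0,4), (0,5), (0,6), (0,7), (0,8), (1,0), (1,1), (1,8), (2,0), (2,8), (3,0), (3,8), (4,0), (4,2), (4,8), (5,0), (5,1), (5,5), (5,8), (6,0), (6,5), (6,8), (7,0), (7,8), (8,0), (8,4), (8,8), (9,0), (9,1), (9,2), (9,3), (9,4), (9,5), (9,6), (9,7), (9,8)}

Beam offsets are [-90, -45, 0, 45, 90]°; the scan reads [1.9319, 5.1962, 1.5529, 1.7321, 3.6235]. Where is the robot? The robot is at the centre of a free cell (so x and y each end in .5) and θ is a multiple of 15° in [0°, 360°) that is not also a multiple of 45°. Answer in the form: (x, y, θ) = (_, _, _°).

Candidates: 50 free-cell centres × 16 headings = 800 poses. Raycast each; keep the one whose scan matches to 4 dp.
  (4.5, 5.5, 75°): beam 1 = 0.5176 ≠ 1.9319 ✗
  (7.5, 6.5, 195°): beam 1 = 1.5529 ≠ 1.9319 ✗
  (5.5, 2.5, 285°): beam 1 = 0.5176 ≠ 1.9319 ✗
  (8.5, 1.5, 150°): beam 1 = 1.0000 ≠ 1.9319 ✗
  (7.5, 1.5, 165°): beam 1 = 2.5882 ≠ 1.9319 ✗
  …
  (5.5, 7.5, 255°): r_1=1.9319, r_2=5.1962, r_3=1.5529, r_4=1.7321, r_5=3.6235 — all match ✓
No second candidate reproduces the full scan.

(x, y, θ) = (5.5, 7.5, 255°)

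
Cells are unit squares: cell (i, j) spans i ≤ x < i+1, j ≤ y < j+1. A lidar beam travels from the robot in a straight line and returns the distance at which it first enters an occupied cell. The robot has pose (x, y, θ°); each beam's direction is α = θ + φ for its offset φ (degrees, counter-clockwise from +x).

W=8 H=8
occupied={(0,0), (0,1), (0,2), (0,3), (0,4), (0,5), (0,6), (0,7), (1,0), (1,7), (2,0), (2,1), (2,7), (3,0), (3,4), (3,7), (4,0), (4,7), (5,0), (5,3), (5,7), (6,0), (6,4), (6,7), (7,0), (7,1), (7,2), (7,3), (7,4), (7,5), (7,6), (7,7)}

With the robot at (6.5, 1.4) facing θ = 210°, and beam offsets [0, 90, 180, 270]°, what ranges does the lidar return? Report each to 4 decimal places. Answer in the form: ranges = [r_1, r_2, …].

beam 1: φ=0°, α=210°
  cosα=-0.8660 sinα=-0.5000 | (6,1) | tMaxX 0.5774 tMaxY 0.8000 | tΔX 1.1547 tΔY 2.0000
    t=0.5774 [x] (5,1)
    t=0.8000 [y] (5,0) — stop
  → r_1 = 0.8000
beam 2: φ=90°, α=300°
  cosα=0.5000 sinα=-0.8660 | (6,1) | tMaxX 1.0000 tMaxY 0.4619 | tΔX 2.0000 tΔY 1.1547
    t=0.4619 [y] (6,0) — stop
  → r_2 = 0.4619
beam 3: φ=180°, α=30°
  cosα=0.8660 sinα=0.5000 | (6,1) | tMaxX 0.5774 tMaxY 1.2000 | tΔX 1.1547 tΔY 2.0000
    t=0.5774 [x] (7,1) — stop
  → r_3 = 0.5774
beam 4: φ=270°, α=120°
  cosα=-0.5000 sinα=0.8660 | (6,1) | tMaxX 1.0000 tMaxY 0.6928 | tΔX 2.0000 tΔY 1.1547
    t=0.6928 [y] (6,2)
    t=1.0000 [x] (5,2)
    t=1.8475 [y] (5,3) — stop
  → r_4 = 1.8475

ranges = [0.8000, 0.4619, 0.5774, 1.8475]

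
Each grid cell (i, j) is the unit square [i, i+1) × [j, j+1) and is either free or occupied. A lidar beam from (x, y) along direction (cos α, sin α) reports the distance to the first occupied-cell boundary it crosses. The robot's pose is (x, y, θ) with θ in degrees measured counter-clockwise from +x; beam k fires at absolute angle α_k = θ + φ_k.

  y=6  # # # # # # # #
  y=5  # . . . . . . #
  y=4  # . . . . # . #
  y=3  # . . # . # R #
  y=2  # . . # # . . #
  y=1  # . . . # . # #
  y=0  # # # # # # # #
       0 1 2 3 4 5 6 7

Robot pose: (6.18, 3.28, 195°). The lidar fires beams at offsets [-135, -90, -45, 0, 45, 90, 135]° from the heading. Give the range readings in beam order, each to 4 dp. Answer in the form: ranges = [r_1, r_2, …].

beam 1: φ=-135°, α=60°
  direction (0.5000, 0.8660); cell (6,3); t to first gridline: x 1.6400, y 0.8314 (then +2.0000 / +1.1547)
    (6,4) via y @ 0.8314
    (7,4) via x @ 1.6400  # hit
  → r_1 = 1.6400
beam 2: φ=-90°, α=105°
  direction (-0.2588, 0.9659); cell (6,3); t to first gridline: x 0.6955, y 0.7454 (then +3.8637 / +1.0353)
    (5,3) via x @ 0.6955  # hit
  → r_2 = 0.6955
beam 3: φ=-45°, α=150°
  direction (-0.8660, 0.5000); cell (6,3); t to first gridline: x 0.2078, y 1.4400 (then +1.1547 / +2.0000)
    (5,3) via x @ 0.2078  # hit
  → r_3 = 0.2078
beam 4: φ=0°, α=195°
  direction (-0.9659, -0.2588); cell (6,3); t to first gridline: x 0.1863, y 1.0818 (then +1.0353 / +3.8637)
    (5,3) via x @ 0.1863  # hit
  → r_4 = 0.1863
beam 5: φ=45°, α=240°
  direction (-0.5000, -0.8660); cell (6,3); t to first gridline: x 0.3600, y 0.3233 (then +2.0000 / +1.1547)
    (6,2) via y @ 0.3233
    (5,2) via x @ 0.3600
    (5,1) via y @ 1.4780
    (4,1) via x @ 2.3600  # hit
  → r_5 = 2.3600
beam 6: φ=90°, α=285°
  direction (0.2588, -0.9659); cell (6,3); t to first gridline: x 3.1682, y 0.2899 (then +3.8637 / +1.0353)
    (6,2) via y @ 0.2899
    (6,1) via y @ 1.3252  # hit
  → r_6 = 1.3252
beam 7: φ=135°, α=330°
  direction (0.8660, -0.5000); cell (6,3); t to first gridline: x 0.9469, y 0.5600 (then +1.1547 / +2.0000)
    (6,2) via y @ 0.5600
    (7,2) via x @ 0.9469  # hit
  → r_7 = 0.9469

ranges = [1.6400, 0.6955, 0.2078, 0.1863, 2.3600, 1.3252, 0.9469]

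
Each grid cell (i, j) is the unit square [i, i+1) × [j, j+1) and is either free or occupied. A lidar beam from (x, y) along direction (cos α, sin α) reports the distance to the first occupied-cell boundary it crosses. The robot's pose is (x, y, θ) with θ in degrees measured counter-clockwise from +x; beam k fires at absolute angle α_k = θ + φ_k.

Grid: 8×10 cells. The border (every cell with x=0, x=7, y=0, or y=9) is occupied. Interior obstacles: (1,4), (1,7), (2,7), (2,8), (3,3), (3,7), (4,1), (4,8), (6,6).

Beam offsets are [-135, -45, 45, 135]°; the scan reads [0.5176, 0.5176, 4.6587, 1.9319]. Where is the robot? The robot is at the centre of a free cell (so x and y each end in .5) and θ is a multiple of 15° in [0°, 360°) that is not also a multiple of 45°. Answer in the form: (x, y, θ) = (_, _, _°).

Enumerate (i+0.5, j+0.5, θ) over the 39 free cells and 16 admissible headings. For each, cast all 4 beams and compare to the given ranges.
  (6.5, 7.5, 240°): beam 1 = 1.5529 ≠ 0.5176 ✗
  (6.5, 4.5, 255°): beam 1 = 4.0415 ≠ 0.5176 ✗
  (3.5, 4.5, 195°): beam 1 = 5.1962 ≠ 0.5176 ✗
  (2.5, 4.5, 285°): beam 1 = 0.5774 ≠ 0.5176 ✗
  …
  (6.5, 5.5, 150°): r_1=0.5176, r_2=0.5176, r_3=4.6587, r_4=1.9319 — all match ✓
Unique over the lattice → pose = (6.5, 5.5, 150°).

(x, y, θ) = (6.5, 5.5, 150°)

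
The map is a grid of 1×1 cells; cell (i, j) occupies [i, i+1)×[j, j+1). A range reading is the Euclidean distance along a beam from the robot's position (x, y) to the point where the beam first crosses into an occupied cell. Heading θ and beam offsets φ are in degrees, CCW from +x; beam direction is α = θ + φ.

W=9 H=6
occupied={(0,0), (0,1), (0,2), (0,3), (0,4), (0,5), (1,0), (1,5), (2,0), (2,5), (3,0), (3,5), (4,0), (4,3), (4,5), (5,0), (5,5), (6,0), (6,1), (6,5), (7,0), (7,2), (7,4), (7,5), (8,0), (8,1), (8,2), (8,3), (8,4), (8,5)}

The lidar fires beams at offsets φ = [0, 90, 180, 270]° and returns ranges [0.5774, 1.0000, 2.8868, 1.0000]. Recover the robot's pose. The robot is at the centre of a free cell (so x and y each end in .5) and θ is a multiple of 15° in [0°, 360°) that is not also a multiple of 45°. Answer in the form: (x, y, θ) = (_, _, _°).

Enumerate (i+0.5, j+0.5, θ) over the 24 free cells and 16 admissible headings. For each, cast all 4 beams and compare to the given ranges.
  (7.5, 3.5, 60°): beam 2 = 3.0000 ≠ 1.0000 ✗
  (4.5, 4.5, 255°): beam 1 = 0.5176 ≠ 0.5774 ✗
  (4.5, 1.5, 345°): beam 1 = 1.5529 ≠ 0.5774 ✗
  …
  (5.5, 4.5, 120°): r_1=0.5774, r_2=1.0000, r_3=2.8868, r_4=1.0000 — all match ✓
No second candidate reproduces the full scan.

(x, y, θ) = (5.5, 4.5, 120°)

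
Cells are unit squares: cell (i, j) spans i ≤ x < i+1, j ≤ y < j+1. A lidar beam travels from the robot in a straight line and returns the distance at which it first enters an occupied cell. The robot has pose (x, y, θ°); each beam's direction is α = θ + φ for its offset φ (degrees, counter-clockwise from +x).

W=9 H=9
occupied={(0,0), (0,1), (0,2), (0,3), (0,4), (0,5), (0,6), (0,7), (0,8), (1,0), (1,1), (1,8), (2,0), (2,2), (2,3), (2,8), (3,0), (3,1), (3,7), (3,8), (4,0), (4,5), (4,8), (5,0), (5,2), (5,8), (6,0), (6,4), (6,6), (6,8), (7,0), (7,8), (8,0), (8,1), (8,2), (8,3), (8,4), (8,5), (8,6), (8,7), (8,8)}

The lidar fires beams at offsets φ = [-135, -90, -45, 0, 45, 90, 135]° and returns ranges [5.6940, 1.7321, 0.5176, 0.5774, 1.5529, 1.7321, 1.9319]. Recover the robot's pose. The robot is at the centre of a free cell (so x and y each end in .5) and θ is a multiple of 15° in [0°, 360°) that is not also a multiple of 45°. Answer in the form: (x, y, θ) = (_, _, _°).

(x, y, θ) = (5.5, 6.5, 30°)

The pose lattice has 40·16 = 640 candidates. Test each by forward raycasting.
  (2.5, 6.5, 30°): beam 1 = 4.6587 ≠ 5.6940 ✗
  (2.5, 4.5, 105°): beam 1 = 3.0000 ≠ 5.6940 ✗
  (2.5, 4.5, 345°): beam 1 = 1.7321 ≠ 5.6940 ✗
  (6.5, 1.5, 15°): beam 1 = 0.5774 ≠ 5.6940 ✗
  (4.5, 4.5, 75°): beam 1 = 1.7321 ≠ 5.6940 ✗
  …
  (5.5, 6.5, 30°): r_1=5.6940, r_2=1.7321, r_3=0.5176, r_4=0.5774, r_5=1.5529, r_6=1.7321, r_7=1.9319 — all match ✓
No second candidate reproduces the full scan.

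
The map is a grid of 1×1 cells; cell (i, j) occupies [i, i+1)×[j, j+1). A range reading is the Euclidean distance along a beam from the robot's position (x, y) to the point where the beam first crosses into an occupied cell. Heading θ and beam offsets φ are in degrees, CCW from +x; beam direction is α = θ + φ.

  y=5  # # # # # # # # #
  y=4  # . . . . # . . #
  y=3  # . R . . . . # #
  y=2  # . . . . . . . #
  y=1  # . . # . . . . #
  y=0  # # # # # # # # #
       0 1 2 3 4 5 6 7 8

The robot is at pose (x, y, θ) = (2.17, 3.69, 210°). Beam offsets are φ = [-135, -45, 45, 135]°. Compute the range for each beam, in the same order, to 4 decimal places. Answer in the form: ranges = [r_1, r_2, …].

ranges = [1.3562, 1.2113, 2.7849, 6.0357]

beam 1: φ=-135°, α=75°
  cosα=0.2588 sinα=0.9659 | (2,3) | tMaxX 3.2069 tMaxY 0.3209 | tΔX 3.8637 tΔY 1.0353
    t=0.3209 [y] (2,4)
    t=1.3562 [y] (2,5) — stop
  → r_1 = 1.3562
beam 2: φ=-45°, α=165°
  cosα=-0.9659 sinα=0.2588 | (2,3) | tMaxX 0.1760 tMaxY 1.1977 | tΔX 1.0353 tΔY 3.8637
    t=0.1760 [x] (1,3)
    t=1.1977 [y] (1,4)
    t=1.2113 [x] (0,4) — stop
  → r_2 = 1.2113
beam 3: φ=45°, α=255°
  cosα=-0.2588 sinα=-0.9659 | (2,3) | tMaxX 0.6568 tMaxY 0.7143 | tΔX 3.8637 tΔY 1.0353
    t=0.6568 [x] (1,3)
    t=0.7143 [y] (1,2)
    t=1.7496 [y] (1,1)
    t=2.7849 [y] (1,0) — stop
  → r_3 = 2.7849
beam 4: φ=135°, α=345°
  cosα=0.9659 sinα=-0.2588 | (2,3) | tMaxX 0.8593 tMaxY 2.6660 | tΔX 1.0353 tΔY 3.8637
    t=0.8593 [x] (3,3)
    t=1.8946 [x] (4,3)
    t=2.6660 [y] (4,2)
    t=2.9298 [x] (5,2)
    t=3.9651 [x] (6,2)
    t=5.0004 [x] (7,2)
    t=6.0357 [x] (8,2) — stop
  → r_4 = 6.0357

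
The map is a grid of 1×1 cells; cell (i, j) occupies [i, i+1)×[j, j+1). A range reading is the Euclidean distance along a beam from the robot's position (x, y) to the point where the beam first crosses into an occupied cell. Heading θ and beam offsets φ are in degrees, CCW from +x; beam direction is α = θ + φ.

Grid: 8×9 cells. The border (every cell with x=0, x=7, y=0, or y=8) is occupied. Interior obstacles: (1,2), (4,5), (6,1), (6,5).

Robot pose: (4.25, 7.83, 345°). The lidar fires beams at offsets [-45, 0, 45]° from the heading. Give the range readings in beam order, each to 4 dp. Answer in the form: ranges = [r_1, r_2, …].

beam 1: φ=-45°, α=300°
  direction (0.5000, -0.8660); cell (4,7); t to first gridline: x 1.5000, y 0.9584 (then +2.0000 / +1.1547)
    (4,6) via y @ 0.9584
    (5,6) via x @ 1.5000
    (5,5) via y @ 2.1131
    (5,4) via y @ 3.2678
    (6,4) via x @ 3.5000
    (6,3) via y @ 4.4225
    (7,3) via x @ 5.5000  # hit
  → r_1 = 5.5000
beam 2: φ=0°, α=345°
  direction (0.9659, -0.2588); cell (4,7); t to first gridline: x 0.7765, y 3.2069 (then +1.0353 / +3.8637)
    (5,7) via x @ 0.7765
    (6,7) via x @ 1.8117
    (7,7) via x @ 2.8470  # hit
  → r_2 = 2.8470
beam 3: φ=45°, α=30°
  direction (0.8660, 0.5000); cell (4,7); t to first gridline: x 0.8660, y 0.3400 (then +1.1547 / +2.0000)
    (4,8) via y @ 0.3400  # hit
  → r_3 = 0.3400

ranges = [5.5000, 2.8470, 0.3400]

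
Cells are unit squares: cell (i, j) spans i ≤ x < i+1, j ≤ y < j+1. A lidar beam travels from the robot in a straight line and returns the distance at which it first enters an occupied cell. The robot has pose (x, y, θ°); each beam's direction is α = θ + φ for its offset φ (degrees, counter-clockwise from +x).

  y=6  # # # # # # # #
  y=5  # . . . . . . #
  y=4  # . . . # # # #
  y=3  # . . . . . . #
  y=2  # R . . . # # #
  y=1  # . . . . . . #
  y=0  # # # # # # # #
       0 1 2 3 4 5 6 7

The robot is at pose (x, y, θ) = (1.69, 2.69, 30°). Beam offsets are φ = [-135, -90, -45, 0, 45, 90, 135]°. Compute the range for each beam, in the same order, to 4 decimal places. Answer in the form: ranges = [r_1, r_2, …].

beam 1: φ=-135°, α=255°
  dir = (cos 255°, sin 255°) = (-0.2588, -0.9659); from cell (1,2)
  next x-line at t=2.6660, next y-line at t=0.7143; Δt_x=3.8637, Δt_y=1.0353
    y: enter (1,1) at t=0.7143
    y: enter (1,0) at t=1.7496 ← occupied
  → r_1 = 1.7496
beam 2: φ=-90°, α=300°
  dir = (cos 300°, sin 300°) = (0.5000, -0.8660); from cell (1,2)
  next x-line at t=0.6200, next y-line at t=0.7967; Δt_x=2.0000, Δt_y=1.1547
    x: enter (2,2) at t=0.6200
    y: enter (2,1) at t=0.7967
    y: enter (2,0) at t=1.9514 ← occupied
  → r_2 = 1.9514
beam 3: φ=-45°, α=345°
  dir = (cos 345°, sin 345°) = (0.9659, -0.2588); from cell (1,2)
  next x-line at t=0.3209, next y-line at t=2.6660; Δt_x=1.0353, Δt_y=3.8637
    x: enter (2,2) at t=0.3209
    x: enter (3,2) at t=1.3562
    x: enter (4,2) at t=2.3915
    y: enter (4,1) at t=2.6660
    x: enter (5,1) at t=3.4268
    x: enter (6,1) at t=4.4620
    x: enter (7,1) at t=5.4973 ← occupied
  → r_3 = 5.4973
beam 4: φ=0°, α=30°
  dir = (cos 30°, sin 30°) = (0.8660, 0.5000); from cell (1,2)
  next x-line at t=0.3580, next y-line at t=0.6200; Δt_x=1.1547, Δt_y=2.0000
    x: enter (2,2) at t=0.3580
    y: enter (2,3) at t=0.6200
    x: enter (3,3) at t=1.5127
    y: enter (3,4) at t=2.6200
    x: enter (4,4) at t=2.6674 ← occupied
  → r_4 = 2.6674
beam 5: φ=45°, α=75°
  dir = (cos 75°, sin 75°) = (0.2588, 0.9659); from cell (1,2)
  next x-line at t=1.1977, next y-line at t=0.3209; Δt_x=3.8637, Δt_y=1.0353
    y: enter (1,3) at t=0.3209
    x: enter (2,3) at t=1.1977
    y: enter (2,4) at t=1.3562
    y: enter (2,5) at t=2.3915
    y: enter (2,6) at t=3.4268 ← occupied
  → r_5 = 3.4268
beam 6: φ=90°, α=120°
  dir = (cos 120°, sin 120°) = (-0.5000, 0.8660); from cell (1,2)
  next x-line at t=1.3800, next y-line at t=0.3580; Δt_x=2.0000, Δt_y=1.1547
    y: enter (1,3) at t=0.3580
    x: enter (0,3) at t=1.3800 ← occupied
  → r_6 = 1.3800
beam 7: φ=135°, α=165°
  dir = (cos 165°, sin 165°) = (-0.9659, 0.2588); from cell (1,2)
  next x-line at t=0.7143, next y-line at t=1.1977; Δt_x=1.0353, Δt_y=3.8637
    x: enter (0,2) at t=0.7143 ← occupied
  → r_7 = 0.7143

ranges = [1.7496, 1.9514, 5.4973, 2.6674, 3.4268, 1.3800, 0.7143]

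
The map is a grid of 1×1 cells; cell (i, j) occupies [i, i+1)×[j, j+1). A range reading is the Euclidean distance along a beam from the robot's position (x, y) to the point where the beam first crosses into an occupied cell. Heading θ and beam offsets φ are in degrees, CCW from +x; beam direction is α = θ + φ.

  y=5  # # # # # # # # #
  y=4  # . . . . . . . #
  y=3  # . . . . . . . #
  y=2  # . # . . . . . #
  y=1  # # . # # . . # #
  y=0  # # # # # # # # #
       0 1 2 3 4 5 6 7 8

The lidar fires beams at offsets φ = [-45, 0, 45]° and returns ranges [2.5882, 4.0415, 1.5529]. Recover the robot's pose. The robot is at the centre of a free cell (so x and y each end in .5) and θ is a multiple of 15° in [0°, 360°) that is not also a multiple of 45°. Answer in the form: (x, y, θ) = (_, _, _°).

(x, y, θ) = (4.5, 2.5, 150°)

The pose lattice has 23·16 = 368 candidates. Test each by forward raycasting.
  (3.5, 4.5, 30°): beam 1 = 4.6587 ≠ 2.5882 ✗
  (2.5, 3.5, 150°): beam 1 = 1.5529 ≠ 2.5882 ✗
  (7.5, 3.5, 240°): beam 1 = 4.6587 ≠ 2.5882 ✗
  (2.5, 4.5, 300°): beam 1 = 1.5529 ≠ 2.5882 ✗
  (3.5, 2.5, 120°): beam 2 = 2.8868 ≠ 4.0415 ✗
  …
  (4.5, 2.5, 150°): r_1=2.5882, r_2=4.0415, r_3=1.5529 — all match ✓
Unique over the lattice → pose = (4.5, 2.5, 150°).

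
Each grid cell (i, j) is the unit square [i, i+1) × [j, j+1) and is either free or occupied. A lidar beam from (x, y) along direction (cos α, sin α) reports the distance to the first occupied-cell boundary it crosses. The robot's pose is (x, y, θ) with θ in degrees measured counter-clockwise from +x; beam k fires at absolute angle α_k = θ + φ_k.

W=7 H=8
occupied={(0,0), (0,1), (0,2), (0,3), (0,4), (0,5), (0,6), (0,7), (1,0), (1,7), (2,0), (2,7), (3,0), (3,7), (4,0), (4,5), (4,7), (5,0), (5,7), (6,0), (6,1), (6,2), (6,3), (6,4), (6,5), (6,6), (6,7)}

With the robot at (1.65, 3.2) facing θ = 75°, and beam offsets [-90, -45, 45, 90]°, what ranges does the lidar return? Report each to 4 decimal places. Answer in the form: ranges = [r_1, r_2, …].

beam 1: φ=-90°, α=345°
  dir = (cos 345°, sin 345°) = (0.9659, -0.2588); from cell (1,3)
  next x-line at t=0.3623, next y-line at t=0.7727; Δt_x=1.0353, Δt_y=3.8637
    x: enter (2,3) at t=0.3623
    y: enter (2,2) at t=0.7727
    x: enter (3,2) at t=1.3976
    x: enter (4,2) at t=2.4329
    x: enter (5,2) at t=3.4682
    x: enter (6,2) at t=4.5035 ← occupied
  → r_1 = 4.5035
beam 2: φ=-45°, α=30°
  dir = (cos 30°, sin 30°) = (0.8660, 0.5000); from cell (1,3)
  next x-line at t=0.4041, next y-line at t=1.6000; Δt_x=1.1547, Δt_y=2.0000
    x: enter (2,3) at t=0.4041
    x: enter (3,3) at t=1.5588
    y: enter (3,4) at t=1.6000
    x: enter (4,4) at t=2.7135
    y: enter (4,5) at t=3.6000 ← occupied
  → r_2 = 3.6000
beam 3: φ=45°, α=120°
  dir = (cos 120°, sin 120°) = (-0.5000, 0.8660); from cell (1,3)
  next x-line at t=1.3000, next y-line at t=0.9238; Δt_x=2.0000, Δt_y=1.1547
    y: enter (1,4) at t=0.9238
    x: enter (0,4) at t=1.3000 ← occupied
  → r_3 = 1.3000
beam 4: φ=90°, α=165°
  dir = (cos 165°, sin 165°) = (-0.9659, 0.2588); from cell (1,3)
  next x-line at t=0.6729, next y-line at t=3.0910; Δt_x=1.0353, Δt_y=3.8637
    x: enter (0,3) at t=0.6729 ← occupied
  → r_4 = 0.6729

ranges = [4.5035, 3.6000, 1.3000, 0.6729]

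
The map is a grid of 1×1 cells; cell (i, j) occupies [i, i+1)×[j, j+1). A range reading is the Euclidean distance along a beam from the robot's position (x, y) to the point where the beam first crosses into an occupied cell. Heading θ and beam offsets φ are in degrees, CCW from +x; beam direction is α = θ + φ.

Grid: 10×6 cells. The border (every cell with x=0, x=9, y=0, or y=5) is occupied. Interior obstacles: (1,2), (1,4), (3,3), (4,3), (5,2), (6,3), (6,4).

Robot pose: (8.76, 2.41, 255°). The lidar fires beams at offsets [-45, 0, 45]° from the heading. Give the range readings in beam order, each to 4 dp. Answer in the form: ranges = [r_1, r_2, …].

ranges = [2.8200, 1.4597, 0.4800]

beam 1: φ=-45°, α=210°
  dir = (cos 210°, sin 210°) = (-0.8660, -0.5000); from cell (8,2)
  next x-line at t=0.8776, next y-line at t=0.8200; Δt_x=1.1547, Δt_y=2.0000
    y: enter (8,1) at t=0.8200
    x: enter (7,1) at t=0.8776
    x: enter (6,1) at t=2.0323
    y: enter (6,0) at t=2.8200 ← occupied
  → r_1 = 2.8200
beam 2: φ=0°, α=255°
  dir = (cos 255°, sin 255°) = (-0.2588, -0.9659); from cell (8,2)
  next x-line at t=2.9364, next y-line at t=0.4245; Δt_x=3.8637, Δt_y=1.0353
    y: enter (8,1) at t=0.4245
    y: enter (8,0) at t=1.4597 ← occupied
  → r_2 = 1.4597
beam 3: φ=45°, α=300°
  dir = (cos 300°, sin 300°) = (0.5000, -0.8660); from cell (8,2)
  next x-line at t=0.4800, next y-line at t=0.4734; Δt_x=2.0000, Δt_y=1.1547
    y: enter (8,1) at t=0.4734
    x: enter (9,1) at t=0.4800 ← occupied
  → r_3 = 0.4800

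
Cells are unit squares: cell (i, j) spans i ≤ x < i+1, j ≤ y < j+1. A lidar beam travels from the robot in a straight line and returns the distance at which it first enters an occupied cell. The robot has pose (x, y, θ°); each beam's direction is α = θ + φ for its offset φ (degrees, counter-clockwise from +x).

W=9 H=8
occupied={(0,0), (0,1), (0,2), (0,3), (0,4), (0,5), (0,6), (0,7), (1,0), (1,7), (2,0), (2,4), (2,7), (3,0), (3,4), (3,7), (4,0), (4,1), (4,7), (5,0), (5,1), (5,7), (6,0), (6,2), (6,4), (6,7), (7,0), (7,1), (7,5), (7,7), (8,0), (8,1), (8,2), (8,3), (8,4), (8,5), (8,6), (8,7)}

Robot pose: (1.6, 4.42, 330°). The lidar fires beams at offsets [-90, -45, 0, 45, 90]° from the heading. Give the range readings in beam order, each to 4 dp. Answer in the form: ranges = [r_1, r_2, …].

beam 1: φ=-90°, α=240°
  cosα=-0.5000 sinα=-0.8660 | (1,4) | tMaxX 1.2000 tMaxY 0.4850 | tΔX 2.0000 tΔY 1.1547
    t=0.4850 [y] (1,3)
    t=1.2000 [x] (0,3) — stop
  → r_1 = 1.2000
beam 2: φ=-45°, α=285°
  cosα=0.2588 sinα=-0.9659 | (1,4) | tMaxX 1.5455 tMaxY 0.4348 | tΔX 3.8637 tΔY 1.0353
    t=0.4348 [y] (1,3)
    t=1.4701 [y] (1,2)
    t=1.5455 [x] (2,2)
    t=2.5054 [y] (2,1)
    t=3.5406 [y] (2,0) — stop
  → r_2 = 3.5406
beam 3: φ=0°, α=330°
  cosα=0.8660 sinα=-0.5000 | (1,4) | tMaxX 0.4619 tMaxY 0.8400 | tΔX 1.1547 tΔY 2.0000
    t=0.4619 [x] (2,4) — stop
  → r_3 = 0.4619
beam 4: φ=45°, α=15°
  cosα=0.9659 sinα=0.2588 | (1,4) | tMaxX 0.4141 tMaxY 2.2409 | tΔX 1.0353 tΔY 3.8637
    t=0.4141 [x] (2,4) — stop
  → r_4 = 0.4141
beam 5: φ=90°, α=60°
  cosα=0.5000 sinα=0.8660 | (1,4) | tMaxX 0.8000 tMaxY 0.6697 | tΔX 2.0000 tΔY 1.1547
    t=0.6697 [y] (1,5)
    t=0.8000 [x] (2,5)
    t=1.8244 [y] (2,6)
    t=2.8000 [x] (3,6)
    t=2.9791 [y] (3,7) — stop
  → r_5 = 2.9791

ranges = [1.2000, 3.5406, 0.4619, 0.4141, 2.9791]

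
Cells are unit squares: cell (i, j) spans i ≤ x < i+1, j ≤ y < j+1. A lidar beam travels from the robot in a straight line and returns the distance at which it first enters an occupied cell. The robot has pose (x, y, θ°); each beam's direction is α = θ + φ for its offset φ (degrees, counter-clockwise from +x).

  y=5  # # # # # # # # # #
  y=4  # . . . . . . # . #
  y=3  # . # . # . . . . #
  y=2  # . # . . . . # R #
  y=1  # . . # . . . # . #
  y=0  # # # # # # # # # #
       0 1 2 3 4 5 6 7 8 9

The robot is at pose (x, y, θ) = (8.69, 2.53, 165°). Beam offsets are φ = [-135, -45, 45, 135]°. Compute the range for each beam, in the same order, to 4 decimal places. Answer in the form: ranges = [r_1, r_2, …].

beam 1: φ=-135°, α=30°
  cosα=0.8660 sinα=0.5000 | (8,2) | tMaxX 0.3580 tMaxY 0.9400 | tΔX 1.1547 tΔY 2.0000
    t=0.3580 [x] (9,2) — stop
  → r_1 = 0.3580
beam 2: φ=-45°, α=120°
  cosα=-0.5000 sinα=0.8660 | (8,2) | tMaxX 1.3800 tMaxY 0.5427 | tΔX 2.0000 tΔY 1.1547
    t=0.5427 [y] (8,3)
    t=1.3800 [x] (7,3)
    t=1.6974 [y] (7,4) — stop
  → r_2 = 1.6974
beam 3: φ=45°, α=210°
  cosα=-0.8660 sinα=-0.5000 | (8,2) | tMaxX 0.7967 tMaxY 1.0600 | tΔX 1.1547 tΔY 2.0000
    t=0.7967 [x] (7,2) — stop
  → r_3 = 0.7967
beam 4: φ=135°, α=300°
  cosα=0.5000 sinα=-0.8660 | (8,2) | tMaxX 0.6200 tMaxY 0.6120 | tΔX 2.0000 tΔY 1.1547
    t=0.6120 [y] (8,1)
    t=0.6200 [x] (9,1) — stop
  → r_4 = 0.6200

ranges = [0.3580, 1.6974, 0.7967, 0.6200]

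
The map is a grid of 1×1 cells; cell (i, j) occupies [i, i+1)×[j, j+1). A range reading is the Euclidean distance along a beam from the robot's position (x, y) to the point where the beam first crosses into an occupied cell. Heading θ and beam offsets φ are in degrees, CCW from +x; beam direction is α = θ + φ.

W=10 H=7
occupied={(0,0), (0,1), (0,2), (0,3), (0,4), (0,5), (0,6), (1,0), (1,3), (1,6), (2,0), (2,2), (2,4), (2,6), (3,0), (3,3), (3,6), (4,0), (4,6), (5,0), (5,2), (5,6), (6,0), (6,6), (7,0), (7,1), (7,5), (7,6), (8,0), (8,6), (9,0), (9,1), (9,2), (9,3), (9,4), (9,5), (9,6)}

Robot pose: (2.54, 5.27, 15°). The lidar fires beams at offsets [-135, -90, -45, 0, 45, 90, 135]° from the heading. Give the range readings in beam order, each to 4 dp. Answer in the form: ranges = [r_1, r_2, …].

ranges = [0.3118, 0.2795, 7.4594, 2.8205, 0.8429, 0.7558, 1.4600]

beam 1: φ=-135°, α=240°
  direction (-0.5000, -0.8660); cell (2,5); t to first gridline: x 1.0800, y 0.3118 (then +2.0000 / +1.1547)
    (2,4) via y @ 0.3118  # hit
  → r_1 = 0.3118
beam 2: φ=-90°, α=285°
  direction (0.2588, -0.9659); cell (2,5); t to first gridline: x 1.7773, y 0.2795 (then +3.8637 / +1.0353)
    (2,4) via y @ 0.2795  # hit
  → r_2 = 0.2795
beam 3: φ=-45°, α=330°
  direction (0.8660, -0.5000); cell (2,5); t to first gridline: x 0.5312, y 0.5400 (then +1.1547 / +2.0000)
    (3,5) via x @ 0.5312
    (3,4) via y @ 0.5400
    (4,4) via x @ 1.6859
    (4,3) via y @ 2.5400
    (5,3) via x @ 2.8406
    (6,3) via x @ 3.9953
    (6,2) via y @ 4.5400
    (7,2) via x @ 5.1500
    (8,2) via x @ 6.3047
    (8,1) via y @ 6.5400
    (9,1) via x @ 7.4594  # hit
  → r_3 = 7.4594
beam 4: φ=0°, α=15°
  direction (0.9659, 0.2588); cell (2,5); t to first gridline: x 0.4762, y 2.8205 (then +1.0353 / +3.8637)
    (3,5) via x @ 0.4762
    (4,5) via x @ 1.5115
    (5,5) via x @ 2.5468
    (5,6) via y @ 2.8205  # hit
  → r_4 = 2.8205
beam 5: φ=45°, α=60°
  direction (0.5000, 0.8660); cell (2,5); t to first gridline: x 0.9200, y 0.8429 (then +2.0000 / +1.1547)
    (2,6) via y @ 0.8429  # hit
  → r_5 = 0.8429
beam 6: φ=90°, α=105°
  direction (-0.2588, 0.9659); cell (2,5); t to first gridline: x 2.0864, y 0.7558 (then +3.8637 / +1.0353)
    (2,6) via y @ 0.7558  # hit
  → r_6 = 0.7558
beam 7: φ=135°, α=150°
  direction (-0.8660, 0.5000); cell (2,5); t to first gridline: x 0.6235, y 1.4600 (then +1.1547 / +2.0000)
    (1,5) via x @ 0.6235
    (1,6) via y @ 1.4600  # hit
  → r_7 = 1.4600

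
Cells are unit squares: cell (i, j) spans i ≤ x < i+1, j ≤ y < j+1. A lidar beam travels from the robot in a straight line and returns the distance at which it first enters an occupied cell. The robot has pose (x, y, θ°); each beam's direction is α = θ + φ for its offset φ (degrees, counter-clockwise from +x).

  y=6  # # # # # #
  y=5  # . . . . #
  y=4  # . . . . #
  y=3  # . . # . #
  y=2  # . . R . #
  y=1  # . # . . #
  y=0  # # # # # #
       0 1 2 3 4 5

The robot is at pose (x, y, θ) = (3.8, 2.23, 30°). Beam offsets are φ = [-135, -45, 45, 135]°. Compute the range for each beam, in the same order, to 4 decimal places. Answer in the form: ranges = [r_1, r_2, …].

ranges = [1.2734, 1.2423, 3.9030, 2.8988]

beam 1: φ=-135°, α=255°
  dir = (cos 255°, sin 255°) = (-0.2588, -0.9659); from cell (3,2)
  next x-line at t=3.0910, next y-line at t=0.2381; Δt_x=3.8637, Δt_y=1.0353
    y: enter (3,1) at t=0.2381
    y: enter (3,0) at t=1.2734 ← occupied
  → r_1 = 1.2734
beam 2: φ=-45°, α=345°
  dir = (cos 345°, sin 345°) = (0.9659, -0.2588); from cell (3,2)
  next x-line at t=0.2071, next y-line at t=0.8887; Δt_x=1.0353, Δt_y=3.8637
    x: enter (4,2) at t=0.2071
    y: enter (4,1) at t=0.8887
    x: enter (5,1) at t=1.2423 ← occupied
  → r_2 = 1.2423
beam 3: φ=45°, α=75°
  dir = (cos 75°, sin 75°) = (0.2588, 0.9659); from cell (3,2)
  next x-line at t=0.7727, next y-line at t=0.7972; Δt_x=3.8637, Δt_y=1.0353
    x: enter (4,2) at t=0.7727
    y: enter (4,3) at t=0.7972
    y: enter (4,4) at t=1.8324
    y: enter (4,5) at t=2.8677
    y: enter (4,6) at t=3.9030 ← occupied
  → r_3 = 3.9030
beam 4: φ=135°, α=165°
  dir = (cos 165°, sin 165°) = (-0.9659, 0.2588); from cell (3,2)
  next x-line at t=0.8282, next y-line at t=2.9751; Δt_x=1.0353, Δt_y=3.8637
    x: enter (2,2) at t=0.8282
    x: enter (1,2) at t=1.8635
    x: enter (0,2) at t=2.8988 ← occupied
  → r_4 = 2.8988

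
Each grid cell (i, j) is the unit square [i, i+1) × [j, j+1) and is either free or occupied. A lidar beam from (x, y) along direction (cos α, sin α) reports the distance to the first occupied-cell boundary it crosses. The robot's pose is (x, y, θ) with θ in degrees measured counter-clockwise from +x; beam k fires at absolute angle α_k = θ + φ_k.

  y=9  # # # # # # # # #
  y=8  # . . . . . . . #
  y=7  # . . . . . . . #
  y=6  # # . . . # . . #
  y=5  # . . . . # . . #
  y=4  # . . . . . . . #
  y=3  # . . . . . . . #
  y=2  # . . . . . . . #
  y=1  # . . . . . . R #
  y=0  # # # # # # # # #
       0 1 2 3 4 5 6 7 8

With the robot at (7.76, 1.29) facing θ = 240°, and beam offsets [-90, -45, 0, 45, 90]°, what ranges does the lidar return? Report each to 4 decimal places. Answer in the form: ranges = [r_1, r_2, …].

beam 1: φ=-90°, α=150°
  direction (-0.8660, 0.5000); cell (7,1); t to first gridline: x 0.8776, y 1.4200 (then +1.1547 / +2.0000)
    (6,1) via x @ 0.8776
    (6,2) via y @ 1.4200
    (5,2) via x @ 2.0323
    (4,2) via x @ 3.1870
    (4,3) via y @ 3.4200
    (3,3) via x @ 4.3417
    (3,4) via y @ 5.4200
    (2,4) via x @ 5.4964
    (1,4) via x @ 6.6511
    (1,5) via y @ 7.4200
    (0,5) via x @ 7.8058  # hit
  → r_1 = 7.8058
beam 2: φ=-45°, α=195°
  direction (-0.9659, -0.2588); cell (7,1); t to first gridline: x 0.7868, y 1.1205 (then +1.0353 / +3.8637)
    (6,1) via x @ 0.7868
    (6,0) via y @ 1.1205  # hit
  → r_2 = 1.1205
beam 3: φ=0°, α=240°
  direction (-0.5000, -0.8660); cell (7,1); t to first gridline: x 1.5200, y 0.3349 (then +2.0000 / +1.1547)
    (7,0) via y @ 0.3349  # hit
  → r_3 = 0.3349
beam 4: φ=45°, α=285°
  direction (0.2588, -0.9659); cell (7,1); t to first gridline: x 0.9273, y 0.3002 (then +3.8637 / +1.0353)
    (7,0) via y @ 0.3002  # hit
  → r_4 = 0.3002
beam 5: φ=90°, α=330°
  direction (0.8660, -0.5000); cell (7,1); t to first gridline: x 0.2771, y 0.5800 (then +1.1547 / +2.0000)
    (8,1) via x @ 0.2771  # hit
  → r_5 = 0.2771

ranges = [7.8058, 1.1205, 0.3349, 0.3002, 0.2771]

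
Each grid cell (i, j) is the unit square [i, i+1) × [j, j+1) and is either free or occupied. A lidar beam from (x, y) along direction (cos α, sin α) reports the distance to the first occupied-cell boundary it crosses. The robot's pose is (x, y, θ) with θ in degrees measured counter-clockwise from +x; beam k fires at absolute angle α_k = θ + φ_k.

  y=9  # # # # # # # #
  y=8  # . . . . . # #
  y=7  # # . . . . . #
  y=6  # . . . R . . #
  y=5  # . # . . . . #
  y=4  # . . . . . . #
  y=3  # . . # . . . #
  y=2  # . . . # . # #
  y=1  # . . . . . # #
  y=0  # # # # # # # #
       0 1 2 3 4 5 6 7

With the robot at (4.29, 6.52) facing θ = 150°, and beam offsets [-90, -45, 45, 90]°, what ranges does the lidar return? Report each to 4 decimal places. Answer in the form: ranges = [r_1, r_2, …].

ranges = [2.8637, 2.5675, 2.0091, 6.3739]

beam 1: φ=-90°, α=60°
  direction (0.5000, 0.8660); cell (4,6); t to first gridline: x 1.4200, y 0.5543 (then +2.0000 / +1.1547)
    (4,7) via y @ 0.5543
    (5,7) via x @ 1.4200
    (5,8) via y @ 1.7090
    (5,9) via y @ 2.8637  # hit
  → r_1 = 2.8637
beam 2: φ=-45°, α=105°
  direction (-0.2588, 0.9659); cell (4,6); t to first gridline: x 1.1205, y 0.4969 (then +3.8637 / +1.0353)
    (4,7) via y @ 0.4969
    (3,7) via x @ 1.1205
    (3,8) via y @ 1.5322
    (3,9) via y @ 2.5675  # hit
  → r_2 = 2.5675
beam 3: φ=45°, α=195°
  direction (-0.9659, -0.2588); cell (4,6); t to first gridline: x 0.3002, y 2.0091 (then +1.0353 / +3.8637)
    (3,6) via x @ 0.3002
    (2,6) via x @ 1.3355
    (2,5) via y @ 2.0091  # hit
  → r_3 = 2.0091
beam 4: φ=90°, α=240°
  direction (-0.5000, -0.8660); cell (4,6); t to first gridline: x 0.5800, y 0.6004 (then +2.0000 / +1.1547)
    (3,6) via x @ 0.5800
    (3,5) via y @ 0.6004
    (3,4) via y @ 1.7551
    (2,4) via x @ 2.5800
    (2,3) via y @ 2.9098
    (2,2) via y @ 4.0645
    (1,2) via x @ 4.5800
    (1,1) via y @ 5.2192
    (1,0) via y @ 6.3739  # hit
  → r_4 = 6.3739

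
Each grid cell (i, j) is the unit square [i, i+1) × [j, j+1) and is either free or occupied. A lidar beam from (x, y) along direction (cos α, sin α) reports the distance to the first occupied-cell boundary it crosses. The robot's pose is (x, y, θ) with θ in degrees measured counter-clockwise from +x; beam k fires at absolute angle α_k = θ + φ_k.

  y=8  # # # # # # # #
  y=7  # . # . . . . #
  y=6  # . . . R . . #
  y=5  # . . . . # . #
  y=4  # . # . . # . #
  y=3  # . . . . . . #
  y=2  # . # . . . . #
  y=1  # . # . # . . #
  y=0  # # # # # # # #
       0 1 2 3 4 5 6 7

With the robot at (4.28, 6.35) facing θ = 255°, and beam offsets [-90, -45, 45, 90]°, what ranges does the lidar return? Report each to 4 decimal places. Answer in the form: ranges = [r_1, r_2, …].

beam 1: φ=-90°, α=165°
  dir = (cos 165°, sin 165°) = (-0.9659, 0.2588); from cell (4,6)
  next x-line at t=0.2899, next y-line at t=2.5114; Δt_x=1.0353, Δt_y=3.8637
    x: enter (3,6) at t=0.2899
    x: enter (2,6) at t=1.3252
    x: enter (1,6) at t=2.3604
    y: enter (1,7) at t=2.5114
    x: enter (0,7) at t=3.3957 ← occupied
  → r_1 = 3.3957
beam 2: φ=-45°, α=210°
  dir = (cos 210°, sin 210°) = (-0.8660, -0.5000); from cell (4,6)
  next x-line at t=0.3233, next y-line at t=0.7000; Δt_x=1.1547, Δt_y=2.0000
    x: enter (3,6) at t=0.3233
    y: enter (3,5) at t=0.7000
    x: enter (2,5) at t=1.4780
    x: enter (1,5) at t=2.6327
    y: enter (1,4) at t=2.7000
    x: enter (0,4) at t=3.7874 ← occupied
  → r_2 = 3.7874
beam 3: φ=45°, α=300°
  dir = (cos 300°, sin 300°) = (0.5000, -0.8660); from cell (4,6)
  next x-line at t=1.4400, next y-line at t=0.4041; Δt_x=2.0000, Δt_y=1.1547
    y: enter (4,5) at t=0.4041
    x: enter (5,5) at t=1.4400 ← occupied
  → r_3 = 1.4400
beam 4: φ=90°, α=345°
  dir = (cos 345°, sin 345°) = (0.9659, -0.2588); from cell (4,6)
  next x-line at t=0.7454, next y-line at t=1.3523; Δt_x=1.0353, Δt_y=3.8637
    x: enter (5,6) at t=0.7454
    y: enter (5,5) at t=1.3523 ← occupied
  → r_4 = 1.3523

ranges = [3.3957, 3.7874, 1.4400, 1.3523]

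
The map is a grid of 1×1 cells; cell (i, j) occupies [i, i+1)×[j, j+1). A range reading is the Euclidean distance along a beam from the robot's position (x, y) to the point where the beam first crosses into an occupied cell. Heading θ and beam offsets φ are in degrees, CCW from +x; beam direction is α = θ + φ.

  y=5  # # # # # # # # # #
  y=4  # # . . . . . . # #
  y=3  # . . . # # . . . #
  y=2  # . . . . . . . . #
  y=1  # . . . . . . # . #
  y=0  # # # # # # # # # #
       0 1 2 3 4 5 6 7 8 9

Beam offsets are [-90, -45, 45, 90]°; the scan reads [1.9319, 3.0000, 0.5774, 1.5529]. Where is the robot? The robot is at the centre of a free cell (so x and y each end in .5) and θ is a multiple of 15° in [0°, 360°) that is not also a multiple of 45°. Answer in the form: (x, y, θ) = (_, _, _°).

Enumerate (i+0.5, j+0.5, θ) over the 27 free cells and 16 admissible headings. For each, cast all 4 beams and compare to the given ranges.
  (1.5, 3.5, 240°): beam 1 = 0.5774 ≠ 1.9319 ✗
  (2.5, 2.5, 300°): beam 1 = 1.7321 ≠ 1.9319 ✗
  (1.5, 1.5, 255°): beam 1 = 0.5176 ≠ 1.9319 ✗
  (7.5, 3.5, 345°): beam 1 = 1.5529 ≠ 1.9319 ✗
  …
  (7.5, 2.5, 255°): r_1=1.9319, r_2=3.0000, r_3=0.5774, r_4=1.5529 — all match ✓
Only this pose fits every beam.

(x, y, θ) = (7.5, 2.5, 255°)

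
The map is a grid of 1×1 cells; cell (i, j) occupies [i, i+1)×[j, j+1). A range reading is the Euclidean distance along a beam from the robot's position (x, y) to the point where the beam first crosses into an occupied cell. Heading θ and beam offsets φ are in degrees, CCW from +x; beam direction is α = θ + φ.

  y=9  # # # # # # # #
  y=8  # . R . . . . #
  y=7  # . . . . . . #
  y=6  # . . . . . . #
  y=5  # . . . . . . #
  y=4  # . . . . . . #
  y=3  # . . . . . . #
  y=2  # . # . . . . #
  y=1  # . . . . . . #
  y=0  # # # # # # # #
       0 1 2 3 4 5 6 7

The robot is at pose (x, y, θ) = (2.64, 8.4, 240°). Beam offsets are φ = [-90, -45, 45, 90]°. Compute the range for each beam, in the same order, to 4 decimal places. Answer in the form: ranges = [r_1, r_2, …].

ranges = [1.2000, 1.6979, 7.6610, 5.0345]

beam 1: φ=-90°, α=150°
  direction (-0.8660, 0.5000); cell (2,8); t to first gridline: x 0.7390, y 1.2000 (then +1.1547 / +2.0000)
    (1,8) via x @ 0.7390
    (1,9) via y @ 1.2000  # hit
  → r_1 = 1.2000
beam 2: φ=-45°, α=195°
  direction (-0.9659, -0.2588); cell (2,8); t to first gridline: x 0.6626, y 1.5455 (then +1.0353 / +3.8637)
    (1,8) via x @ 0.6626
    (1,7) via y @ 1.5455
    (0,7) via x @ 1.6979  # hit
  → r_2 = 1.6979
beam 3: φ=45°, α=285°
  direction (0.2588, -0.9659); cell (2,8); t to first gridline: x 1.3909, y 0.4141 (then +3.8637 / +1.0353)
    (2,7) via y @ 0.4141
    (3,7) via x @ 1.3909
    (3,6) via y @ 1.4494
    (3,5) via y @ 2.4847
    (3,4) via y @ 3.5199
    (3,3) via y @ 4.5552
    (4,3) via x @ 5.2546
    (4,2) via y @ 5.5905
    (4,1) via y @ 6.6258
    (4,0) via y @ 7.6610  # hit
  → r_3 = 7.6610
beam 4: φ=90°, α=330°
  direction (0.8660, -0.5000); cell (2,8); t to first gridline: x 0.4157, y 0.8000 (then +1.1547 / +2.0000)
    (3,8) via x @ 0.4157
    (3,7) via y @ 0.8000
    (4,7) via x @ 1.5704
    (5,7) via x @ 2.7251
    (5,6) via y @ 2.8000
    (6,6) via x @ 3.8798
    (6,5) via y @ 4.8000
    (7,5) via x @ 5.0345  # hit
  → r_4 = 5.0345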